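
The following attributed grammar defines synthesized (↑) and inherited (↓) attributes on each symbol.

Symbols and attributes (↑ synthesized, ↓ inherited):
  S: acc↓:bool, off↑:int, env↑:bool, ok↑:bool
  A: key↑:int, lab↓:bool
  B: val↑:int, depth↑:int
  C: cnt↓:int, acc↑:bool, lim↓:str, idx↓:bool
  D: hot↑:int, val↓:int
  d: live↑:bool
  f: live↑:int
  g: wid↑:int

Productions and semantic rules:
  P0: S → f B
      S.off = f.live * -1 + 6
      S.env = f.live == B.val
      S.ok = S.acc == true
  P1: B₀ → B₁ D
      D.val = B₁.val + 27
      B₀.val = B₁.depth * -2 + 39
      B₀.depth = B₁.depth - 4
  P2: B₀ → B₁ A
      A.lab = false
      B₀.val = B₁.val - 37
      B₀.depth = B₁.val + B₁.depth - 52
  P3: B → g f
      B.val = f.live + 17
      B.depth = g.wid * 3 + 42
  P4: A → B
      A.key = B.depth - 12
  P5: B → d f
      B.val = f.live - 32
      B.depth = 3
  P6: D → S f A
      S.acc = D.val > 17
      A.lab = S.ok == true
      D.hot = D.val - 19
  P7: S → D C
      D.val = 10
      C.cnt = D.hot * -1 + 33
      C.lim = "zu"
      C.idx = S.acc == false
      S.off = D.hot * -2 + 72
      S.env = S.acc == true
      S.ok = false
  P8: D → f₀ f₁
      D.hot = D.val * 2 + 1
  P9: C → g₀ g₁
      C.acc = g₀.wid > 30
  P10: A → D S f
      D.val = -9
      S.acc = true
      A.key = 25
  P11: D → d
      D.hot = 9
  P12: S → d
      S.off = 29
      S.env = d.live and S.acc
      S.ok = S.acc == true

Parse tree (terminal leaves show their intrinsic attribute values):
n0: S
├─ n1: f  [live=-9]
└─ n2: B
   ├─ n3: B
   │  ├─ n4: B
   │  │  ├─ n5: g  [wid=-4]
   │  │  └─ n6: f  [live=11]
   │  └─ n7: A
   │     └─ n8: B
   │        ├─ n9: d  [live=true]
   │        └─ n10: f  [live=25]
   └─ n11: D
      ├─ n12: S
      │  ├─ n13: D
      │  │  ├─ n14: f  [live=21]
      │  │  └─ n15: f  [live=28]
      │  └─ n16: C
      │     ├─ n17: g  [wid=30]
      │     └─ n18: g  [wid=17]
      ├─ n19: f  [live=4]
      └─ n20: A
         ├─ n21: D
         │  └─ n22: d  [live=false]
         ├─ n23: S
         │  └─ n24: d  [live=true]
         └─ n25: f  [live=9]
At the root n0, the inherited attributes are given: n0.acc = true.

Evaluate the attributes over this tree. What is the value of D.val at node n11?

1. n0.acc = true  [given at root]
2. n1.live = -9  [terminal]
3. n5.wid = -4  [terminal]
4. n6.live = 11  [terminal]
5. n4.val = 28  [f.live + 17]
6. n4.depth = 30  [g.wid * 3 + 42]
7. n7.lab = false  [false]
8. n9.live = true  [terminal]
9. n10.live = 25  [terminal]
10. n8.val = -7  [f.live - 32]
11. n8.depth = 3  [3]
12. n7.key = -9  [B.depth - 12]
13. n3.val = -9  [B₁.val - 37]
14. n3.depth = 6  [B₁.val + B₁.depth - 52]
15. n11.val = 18  [B₁.val + 27]
16. n12.acc = true  [D.val > 17]
17. n13.val = 10  [10]
18. n14.live = 21  [terminal]
19. n15.live = 28  [terminal]
20. n13.hot = 21  [D.val * 2 + 1]
21. n16.cnt = 12  [D.hot * -1 + 33]
22. n16.lim = "zu"  ["zu"]
23. n16.idx = false  [S.acc == false]
24. n17.wid = 30  [terminal]
25. n18.wid = 17  [terminal]
26. n16.acc = false  [g₀.wid > 30]
27. n12.off = 30  [D.hot * -2 + 72]
28. n12.env = true  [S.acc == true]
29. n12.ok = false  [false]
30. n19.live = 4  [terminal]
31. n20.lab = false  [S.ok == true]
32. n21.val = -9  [-9]
33. n22.live = false  [terminal]
34. n21.hot = 9  [9]
35. n23.acc = true  [true]
36. n24.live = true  [terminal]
37. n23.off = 29  [29]
38. n23.env = true  [d.live and S.acc]
39. n23.ok = true  [S.acc == true]
40. n25.live = 9  [terminal]
41. n20.key = 25  [25]
42. n11.hot = -1  [D.val - 19]
43. n2.val = 27  [B₁.depth * -2 + 39]
44. n2.depth = 2  [B₁.depth - 4]
45. n0.off = 15  [f.live * -1 + 6]
46. n0.env = false  [f.live == B.val]
47. n0.ok = true  [S.acc == true]

18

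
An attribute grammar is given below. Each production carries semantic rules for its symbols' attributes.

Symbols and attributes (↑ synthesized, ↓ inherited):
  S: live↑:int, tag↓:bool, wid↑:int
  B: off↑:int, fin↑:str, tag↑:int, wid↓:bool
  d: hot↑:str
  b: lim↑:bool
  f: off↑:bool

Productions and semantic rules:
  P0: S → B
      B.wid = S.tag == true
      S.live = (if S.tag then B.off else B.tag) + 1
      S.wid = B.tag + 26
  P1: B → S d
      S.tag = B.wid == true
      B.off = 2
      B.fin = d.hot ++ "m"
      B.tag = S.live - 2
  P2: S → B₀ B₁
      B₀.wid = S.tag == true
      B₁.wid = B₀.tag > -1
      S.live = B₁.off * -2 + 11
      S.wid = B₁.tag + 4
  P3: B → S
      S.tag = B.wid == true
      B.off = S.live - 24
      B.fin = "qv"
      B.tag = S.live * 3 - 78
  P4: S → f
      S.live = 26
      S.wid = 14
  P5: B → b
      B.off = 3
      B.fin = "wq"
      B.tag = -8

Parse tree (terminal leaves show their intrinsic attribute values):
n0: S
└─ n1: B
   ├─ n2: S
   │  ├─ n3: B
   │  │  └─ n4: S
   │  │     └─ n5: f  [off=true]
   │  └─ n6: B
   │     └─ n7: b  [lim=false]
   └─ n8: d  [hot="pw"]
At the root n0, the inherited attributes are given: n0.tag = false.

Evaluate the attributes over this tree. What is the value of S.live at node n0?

4

1. n0.tag = false  [given at root]
2. n1.wid = false  [S.tag == true]
3. n2.tag = false  [B.wid == true]
4. n3.wid = false  [S.tag == true]
5. n4.tag = false  [B.wid == true]
6. n5.off = true  [terminal]
7. n4.live = 26  [26]
8. n4.wid = 14  [14]
9. n3.off = 2  [S.live - 24]
10. n3.fin = "qv"  ["qv"]
11. n3.tag = 0  [S.live * 3 - 78]
12. n6.wid = true  [B₀.tag > -1]
13. n7.lim = false  [terminal]
14. n6.off = 3  [3]
15. n6.fin = "wq"  ["wq"]
16. n6.tag = -8  [-8]
17. n2.live = 5  [B₁.off * -2 + 11]
18. n2.wid = -4  [B₁.tag + 4]
19. n8.hot = "pw"  [terminal]
20. n1.off = 2  [2]
21. n1.fin = "pwm"  [d.hot ++ "m"]
22. n1.tag = 3  [S.live - 2]
23. n0.live = 4  [(if S.tag then B.off else B.tag) + 1]
24. n0.wid = 29  [B.tag + 26]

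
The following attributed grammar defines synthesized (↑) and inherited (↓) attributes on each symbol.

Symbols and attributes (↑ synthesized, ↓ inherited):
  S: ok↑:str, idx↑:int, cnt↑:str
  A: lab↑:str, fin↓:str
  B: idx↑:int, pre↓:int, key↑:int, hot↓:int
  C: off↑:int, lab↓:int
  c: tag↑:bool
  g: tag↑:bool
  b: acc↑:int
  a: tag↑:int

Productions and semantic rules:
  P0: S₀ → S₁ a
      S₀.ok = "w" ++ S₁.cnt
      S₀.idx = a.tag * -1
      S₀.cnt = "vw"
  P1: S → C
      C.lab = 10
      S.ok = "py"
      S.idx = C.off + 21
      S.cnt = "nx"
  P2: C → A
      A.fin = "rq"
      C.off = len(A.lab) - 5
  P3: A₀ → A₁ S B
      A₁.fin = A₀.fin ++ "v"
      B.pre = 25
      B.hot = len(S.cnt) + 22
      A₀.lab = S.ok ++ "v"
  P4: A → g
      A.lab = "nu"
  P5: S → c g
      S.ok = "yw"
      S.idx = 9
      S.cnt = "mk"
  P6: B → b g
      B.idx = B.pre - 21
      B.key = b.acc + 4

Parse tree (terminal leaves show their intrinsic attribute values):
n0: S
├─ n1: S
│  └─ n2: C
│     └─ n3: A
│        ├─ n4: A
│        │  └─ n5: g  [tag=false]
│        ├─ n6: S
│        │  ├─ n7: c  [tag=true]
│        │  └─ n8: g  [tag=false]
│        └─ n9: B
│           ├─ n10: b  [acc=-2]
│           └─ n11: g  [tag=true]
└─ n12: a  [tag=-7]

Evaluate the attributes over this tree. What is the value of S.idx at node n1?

19

1. n2.lab = 10  [10]
2. n3.fin = "rq"  ["rq"]
3. n4.fin = "rqv"  [A₀.fin ++ "v"]
4. n5.tag = false  [terminal]
5. n4.lab = "nu"  ["nu"]
6. n7.tag = true  [terminal]
7. n8.tag = false  [terminal]
8. n6.ok = "yw"  ["yw"]
9. n6.idx = 9  [9]
10. n6.cnt = "mk"  ["mk"]
11. n9.pre = 25  [25]
12. n9.hot = 24  [len(S.cnt) + 22]
13. n10.acc = -2  [terminal]
14. n11.tag = true  [terminal]
15. n9.idx = 4  [B.pre - 21]
16. n9.key = 2  [b.acc + 4]
17. n3.lab = "ywv"  [S.ok ++ "v"]
18. n2.off = -2  [len(A.lab) - 5]
19. n1.ok = "py"  ["py"]
20. n1.idx = 19  [C.off + 21]
21. n1.cnt = "nx"  ["nx"]
22. n12.tag = -7  [terminal]
23. n0.ok = "wnx"  ["w" ++ S₁.cnt]
24. n0.idx = 7  [a.tag * -1]
25. n0.cnt = "vw"  ["vw"]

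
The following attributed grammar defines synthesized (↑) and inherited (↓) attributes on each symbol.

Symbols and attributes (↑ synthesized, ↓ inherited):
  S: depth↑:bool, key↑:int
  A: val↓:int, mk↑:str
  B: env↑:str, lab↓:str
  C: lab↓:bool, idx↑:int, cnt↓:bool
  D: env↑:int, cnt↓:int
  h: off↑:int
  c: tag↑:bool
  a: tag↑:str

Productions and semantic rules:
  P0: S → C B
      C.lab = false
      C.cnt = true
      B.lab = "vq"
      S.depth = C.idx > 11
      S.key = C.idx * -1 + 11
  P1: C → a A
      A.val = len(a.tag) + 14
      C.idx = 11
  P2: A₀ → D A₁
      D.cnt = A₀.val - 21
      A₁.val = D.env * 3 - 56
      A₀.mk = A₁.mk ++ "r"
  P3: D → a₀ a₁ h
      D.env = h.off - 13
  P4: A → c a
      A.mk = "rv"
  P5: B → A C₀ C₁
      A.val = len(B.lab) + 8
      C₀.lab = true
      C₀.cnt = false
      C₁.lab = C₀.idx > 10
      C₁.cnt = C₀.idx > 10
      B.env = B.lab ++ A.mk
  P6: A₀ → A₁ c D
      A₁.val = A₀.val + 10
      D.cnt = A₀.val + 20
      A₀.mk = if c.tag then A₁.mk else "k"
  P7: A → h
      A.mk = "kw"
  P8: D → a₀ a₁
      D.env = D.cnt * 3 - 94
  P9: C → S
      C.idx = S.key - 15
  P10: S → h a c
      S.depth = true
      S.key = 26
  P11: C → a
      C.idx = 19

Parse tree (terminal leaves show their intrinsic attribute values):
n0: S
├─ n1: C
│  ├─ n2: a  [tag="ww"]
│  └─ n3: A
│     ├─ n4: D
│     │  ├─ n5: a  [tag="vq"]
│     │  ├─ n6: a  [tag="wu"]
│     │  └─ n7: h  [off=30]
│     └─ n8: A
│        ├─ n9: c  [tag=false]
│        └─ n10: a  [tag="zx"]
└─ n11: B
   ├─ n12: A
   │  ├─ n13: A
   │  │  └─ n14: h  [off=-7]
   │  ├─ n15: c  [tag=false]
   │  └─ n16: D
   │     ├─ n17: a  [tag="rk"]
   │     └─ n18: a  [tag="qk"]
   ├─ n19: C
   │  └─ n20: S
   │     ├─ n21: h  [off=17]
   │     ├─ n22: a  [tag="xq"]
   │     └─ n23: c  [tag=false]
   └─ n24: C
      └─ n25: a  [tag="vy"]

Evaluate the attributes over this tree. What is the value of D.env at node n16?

1. n1.lab = false  [false]
2. n1.cnt = true  [true]
3. n2.tag = "ww"  [terminal]
4. n3.val = 16  [len(a.tag) + 14]
5. n4.cnt = -5  [A₀.val - 21]
6. n5.tag = "vq"  [terminal]
7. n6.tag = "wu"  [terminal]
8. n7.off = 30  [terminal]
9. n4.env = 17  [h.off - 13]
10. n8.val = -5  [D.env * 3 - 56]
11. n9.tag = false  [terminal]
12. n10.tag = "zx"  [terminal]
13. n8.mk = "rv"  ["rv"]
14. n3.mk = "rvr"  [A₁.mk ++ "r"]
15. n1.idx = 11  [11]
16. n11.lab = "vq"  ["vq"]
17. n12.val = 10  [len(B.lab) + 8]
18. n13.val = 20  [A₀.val + 10]
19. n14.off = -7  [terminal]
20. n13.mk = "kw"  ["kw"]
21. n15.tag = false  [terminal]
22. n16.cnt = 30  [A₀.val + 20]
23. n17.tag = "rk"  [terminal]
24. n18.tag = "qk"  [terminal]
25. n16.env = -4  [D.cnt * 3 - 94]
26. n12.mk = "k"  [if c.tag then A₁.mk else "k"]
27. n19.lab = true  [true]
28. n19.cnt = false  [false]
29. n21.off = 17  [terminal]
30. n22.tag = "xq"  [terminal]
31. n23.tag = false  [terminal]
32. n20.depth = true  [true]
33. n20.key = 26  [26]
34. n19.idx = 11  [S.key - 15]
35. n24.lab = true  [C₀.idx > 10]
36. n24.cnt = true  [C₀.idx > 10]
37. n25.tag = "vy"  [terminal]
38. n24.idx = 19  [19]
39. n11.env = "vqk"  [B.lab ++ A.mk]
40. n0.depth = false  [C.idx > 11]
41. n0.key = 0  [C.idx * -1 + 11]

-4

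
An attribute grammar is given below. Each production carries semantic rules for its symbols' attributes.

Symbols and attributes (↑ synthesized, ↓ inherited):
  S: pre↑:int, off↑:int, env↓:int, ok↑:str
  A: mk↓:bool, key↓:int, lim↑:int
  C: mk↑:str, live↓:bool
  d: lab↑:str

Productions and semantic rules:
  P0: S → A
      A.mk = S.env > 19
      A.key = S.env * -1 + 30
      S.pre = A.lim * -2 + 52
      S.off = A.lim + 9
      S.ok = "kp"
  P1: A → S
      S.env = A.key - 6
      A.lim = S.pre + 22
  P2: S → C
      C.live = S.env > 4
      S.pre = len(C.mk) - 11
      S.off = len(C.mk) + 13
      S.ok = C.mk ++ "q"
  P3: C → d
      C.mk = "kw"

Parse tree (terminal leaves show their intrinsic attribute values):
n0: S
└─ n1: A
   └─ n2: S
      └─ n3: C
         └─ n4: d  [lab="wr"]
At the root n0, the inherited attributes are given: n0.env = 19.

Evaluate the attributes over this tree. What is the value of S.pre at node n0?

26

1. n0.env = 19  [given at root]
2. n1.mk = false  [S.env > 19]
3. n1.key = 11  [S.env * -1 + 30]
4. n2.env = 5  [A.key - 6]
5. n3.live = true  [S.env > 4]
6. n4.lab = "wr"  [terminal]
7. n3.mk = "kw"  ["kw"]
8. n2.pre = -9  [len(C.mk) - 11]
9. n2.off = 15  [len(C.mk) + 13]
10. n2.ok = "kwq"  [C.mk ++ "q"]
11. n1.lim = 13  [S.pre + 22]
12. n0.pre = 26  [A.lim * -2 + 52]
13. n0.off = 22  [A.lim + 9]
14. n0.ok = "kp"  ["kp"]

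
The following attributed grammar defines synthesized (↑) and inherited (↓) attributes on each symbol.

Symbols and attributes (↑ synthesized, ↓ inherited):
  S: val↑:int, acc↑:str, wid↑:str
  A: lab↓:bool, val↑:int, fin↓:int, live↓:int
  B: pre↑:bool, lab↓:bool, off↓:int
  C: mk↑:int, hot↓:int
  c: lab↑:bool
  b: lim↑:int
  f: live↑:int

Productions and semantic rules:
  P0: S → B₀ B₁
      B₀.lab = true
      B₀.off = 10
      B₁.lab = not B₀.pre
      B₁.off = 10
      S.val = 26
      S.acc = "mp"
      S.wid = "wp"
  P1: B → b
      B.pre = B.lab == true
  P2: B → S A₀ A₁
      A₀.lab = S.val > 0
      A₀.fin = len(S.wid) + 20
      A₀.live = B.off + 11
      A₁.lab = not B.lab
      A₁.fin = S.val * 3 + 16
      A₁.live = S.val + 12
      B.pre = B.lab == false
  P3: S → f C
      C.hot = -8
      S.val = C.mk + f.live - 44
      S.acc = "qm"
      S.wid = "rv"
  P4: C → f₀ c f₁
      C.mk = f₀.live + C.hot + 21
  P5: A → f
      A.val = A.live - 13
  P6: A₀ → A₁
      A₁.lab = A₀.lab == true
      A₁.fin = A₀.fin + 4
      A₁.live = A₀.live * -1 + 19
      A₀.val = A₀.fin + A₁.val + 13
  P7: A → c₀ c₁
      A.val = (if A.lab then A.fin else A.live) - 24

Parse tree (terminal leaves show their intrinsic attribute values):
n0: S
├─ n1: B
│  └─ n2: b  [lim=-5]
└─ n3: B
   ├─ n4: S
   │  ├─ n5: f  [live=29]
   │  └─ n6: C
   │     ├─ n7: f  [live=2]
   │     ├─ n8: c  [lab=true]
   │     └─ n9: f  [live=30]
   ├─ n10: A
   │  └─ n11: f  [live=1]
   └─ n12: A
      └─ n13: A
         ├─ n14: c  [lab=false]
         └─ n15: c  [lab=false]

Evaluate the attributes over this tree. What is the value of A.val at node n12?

25

1. n1.lab = true  [true]
2. n1.off = 10  [10]
3. n2.lim = -5  [terminal]
4. n1.pre = true  [B.lab == true]
5. n3.lab = false  [not B₀.pre]
6. n3.off = 10  [10]
7. n5.live = 29  [terminal]
8. n6.hot = -8  [-8]
9. n7.live = 2  [terminal]
10. n8.lab = true  [terminal]
11. n9.live = 30  [terminal]
12. n6.mk = 15  [f₀.live + C.hot + 21]
13. n4.val = 0  [C.mk + f.live - 44]
14. n4.acc = "qm"  ["qm"]
15. n4.wid = "rv"  ["rv"]
16. n10.lab = false  [S.val > 0]
17. n10.fin = 22  [len(S.wid) + 20]
18. n10.live = 21  [B.off + 11]
19. n11.live = 1  [terminal]
20. n10.val = 8  [A.live - 13]
21. n12.lab = true  [not B.lab]
22. n12.fin = 16  [S.val * 3 + 16]
23. n12.live = 12  [S.val + 12]
24. n13.lab = true  [A₀.lab == true]
25. n13.fin = 20  [A₀.fin + 4]
26. n13.live = 7  [A₀.live * -1 + 19]
27. n14.lab = false  [terminal]
28. n15.lab = false  [terminal]
29. n13.val = -4  [(if A.lab then A.fin else A.live) - 24]
30. n12.val = 25  [A₀.fin + A₁.val + 13]
31. n3.pre = true  [B.lab == false]
32. n0.val = 26  [26]
33. n0.acc = "mp"  ["mp"]
34. n0.wid = "wp"  ["wp"]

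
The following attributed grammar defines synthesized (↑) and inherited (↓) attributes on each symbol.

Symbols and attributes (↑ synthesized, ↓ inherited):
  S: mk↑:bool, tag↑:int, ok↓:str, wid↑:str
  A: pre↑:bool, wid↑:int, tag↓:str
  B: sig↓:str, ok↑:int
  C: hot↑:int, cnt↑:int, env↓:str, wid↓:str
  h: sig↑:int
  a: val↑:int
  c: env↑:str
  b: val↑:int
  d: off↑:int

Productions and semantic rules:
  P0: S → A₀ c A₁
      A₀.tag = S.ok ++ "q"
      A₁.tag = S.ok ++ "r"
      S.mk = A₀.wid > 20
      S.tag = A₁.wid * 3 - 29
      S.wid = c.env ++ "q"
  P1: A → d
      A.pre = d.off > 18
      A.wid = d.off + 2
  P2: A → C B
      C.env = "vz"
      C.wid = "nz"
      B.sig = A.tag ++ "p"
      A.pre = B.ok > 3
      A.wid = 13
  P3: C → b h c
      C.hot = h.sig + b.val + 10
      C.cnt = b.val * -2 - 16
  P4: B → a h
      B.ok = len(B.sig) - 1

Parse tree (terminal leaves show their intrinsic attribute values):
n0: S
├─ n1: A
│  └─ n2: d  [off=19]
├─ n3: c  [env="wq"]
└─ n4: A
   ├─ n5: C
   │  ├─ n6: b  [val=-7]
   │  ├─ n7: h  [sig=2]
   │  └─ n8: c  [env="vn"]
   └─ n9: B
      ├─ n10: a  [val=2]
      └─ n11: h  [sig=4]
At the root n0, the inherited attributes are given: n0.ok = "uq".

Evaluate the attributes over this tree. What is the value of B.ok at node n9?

1. n0.ok = "uq"  [given at root]
2. n1.tag = "uqq"  [S.ok ++ "q"]
3. n2.off = 19  [terminal]
4. n1.pre = true  [d.off > 18]
5. n1.wid = 21  [d.off + 2]
6. n3.env = "wq"  [terminal]
7. n4.tag = "uqr"  [S.ok ++ "r"]
8. n5.env = "vz"  ["vz"]
9. n5.wid = "nz"  ["nz"]
10. n6.val = -7  [terminal]
11. n7.sig = 2  [terminal]
12. n8.env = "vn"  [terminal]
13. n5.hot = 5  [h.sig + b.val + 10]
14. n5.cnt = -2  [b.val * -2 - 16]
15. n9.sig = "uqrp"  [A.tag ++ "p"]
16. n10.val = 2  [terminal]
17. n11.sig = 4  [terminal]
18. n9.ok = 3  [len(B.sig) - 1]
19. n4.pre = false  [B.ok > 3]
20. n4.wid = 13  [13]
21. n0.mk = true  [A₀.wid > 20]
22. n0.tag = 10  [A₁.wid * 3 - 29]
23. n0.wid = "wqq"  [c.env ++ "q"]

3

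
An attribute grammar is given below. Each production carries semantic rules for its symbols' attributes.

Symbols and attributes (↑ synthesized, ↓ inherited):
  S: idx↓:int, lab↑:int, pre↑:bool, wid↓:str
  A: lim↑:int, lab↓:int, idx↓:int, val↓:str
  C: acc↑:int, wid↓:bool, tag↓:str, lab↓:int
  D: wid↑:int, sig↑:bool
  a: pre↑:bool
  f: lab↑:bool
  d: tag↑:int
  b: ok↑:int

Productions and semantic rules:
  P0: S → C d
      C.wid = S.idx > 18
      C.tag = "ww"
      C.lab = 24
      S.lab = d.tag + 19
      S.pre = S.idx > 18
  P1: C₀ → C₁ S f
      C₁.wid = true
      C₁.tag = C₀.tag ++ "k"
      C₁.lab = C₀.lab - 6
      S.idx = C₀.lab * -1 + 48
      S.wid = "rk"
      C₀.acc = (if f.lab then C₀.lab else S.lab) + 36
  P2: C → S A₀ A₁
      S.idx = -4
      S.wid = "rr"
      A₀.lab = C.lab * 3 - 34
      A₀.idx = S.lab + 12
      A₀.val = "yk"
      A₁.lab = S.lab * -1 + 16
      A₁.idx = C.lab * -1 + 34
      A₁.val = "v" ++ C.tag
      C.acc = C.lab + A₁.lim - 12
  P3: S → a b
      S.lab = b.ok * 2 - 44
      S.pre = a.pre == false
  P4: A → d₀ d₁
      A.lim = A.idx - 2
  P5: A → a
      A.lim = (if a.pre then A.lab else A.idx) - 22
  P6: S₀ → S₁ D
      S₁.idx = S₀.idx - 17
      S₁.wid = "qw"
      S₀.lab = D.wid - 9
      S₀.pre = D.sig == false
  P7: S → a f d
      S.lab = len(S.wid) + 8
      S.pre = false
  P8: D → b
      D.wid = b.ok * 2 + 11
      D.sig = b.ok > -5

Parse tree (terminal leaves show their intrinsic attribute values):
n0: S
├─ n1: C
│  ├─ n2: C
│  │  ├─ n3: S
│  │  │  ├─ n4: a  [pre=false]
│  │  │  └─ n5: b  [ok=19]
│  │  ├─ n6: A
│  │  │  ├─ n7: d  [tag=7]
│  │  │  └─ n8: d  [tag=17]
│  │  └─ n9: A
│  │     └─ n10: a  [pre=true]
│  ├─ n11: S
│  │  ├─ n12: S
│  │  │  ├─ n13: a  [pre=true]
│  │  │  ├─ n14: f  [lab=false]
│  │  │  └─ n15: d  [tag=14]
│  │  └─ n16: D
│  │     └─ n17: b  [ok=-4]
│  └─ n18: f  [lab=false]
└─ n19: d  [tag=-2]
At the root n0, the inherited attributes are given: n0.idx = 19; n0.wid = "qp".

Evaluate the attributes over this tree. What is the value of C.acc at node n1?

30

1. n0.idx = 19  [given at root]
2. n0.wid = "qp"  [given at root]
3. n1.wid = true  [S.idx > 18]
4. n1.tag = "ww"  ["ww"]
5. n1.lab = 24  [24]
6. n2.wid = true  [true]
7. n2.tag = "wwk"  [C₀.tag ++ "k"]
8. n2.lab = 18  [C₀.lab - 6]
9. n3.idx = -4  [-4]
10. n3.wid = "rr"  ["rr"]
11. n4.pre = false  [terminal]
12. n5.ok = 19  [terminal]
13. n3.lab = -6  [b.ok * 2 - 44]
14. n3.pre = true  [a.pre == false]
15. n6.lab = 20  [C.lab * 3 - 34]
16. n6.idx = 6  [S.lab + 12]
17. n6.val = "yk"  ["yk"]
18. n7.tag = 7  [terminal]
19. n8.tag = 17  [terminal]
20. n6.lim = 4  [A.idx - 2]
21. n9.lab = 22  [S.lab * -1 + 16]
22. n9.idx = 16  [C.lab * -1 + 34]
23. n9.val = "vwwk"  ["v" ++ C.tag]
24. n10.pre = true  [terminal]
25. n9.lim = 0  [(if a.pre then A.lab else A.idx) - 22]
26. n2.acc = 6  [C.lab + A₁.lim - 12]
27. n11.idx = 24  [C₀.lab * -1 + 48]
28. n11.wid = "rk"  ["rk"]
29. n12.idx = 7  [S₀.idx - 17]
30. n12.wid = "qw"  ["qw"]
31. n13.pre = true  [terminal]
32. n14.lab = false  [terminal]
33. n15.tag = 14  [terminal]
34. n12.lab = 10  [len(S.wid) + 8]
35. n12.pre = false  [false]
36. n17.ok = -4  [terminal]
37. n16.wid = 3  [b.ok * 2 + 11]
38. n16.sig = true  [b.ok > -5]
39. n11.lab = -6  [D.wid - 9]
40. n11.pre = false  [D.sig == false]
41. n18.lab = false  [terminal]
42. n1.acc = 30  [(if f.lab then C₀.lab else S.lab) + 36]
43. n19.tag = -2  [terminal]
44. n0.lab = 17  [d.tag + 19]
45. n0.pre = true  [S.idx > 18]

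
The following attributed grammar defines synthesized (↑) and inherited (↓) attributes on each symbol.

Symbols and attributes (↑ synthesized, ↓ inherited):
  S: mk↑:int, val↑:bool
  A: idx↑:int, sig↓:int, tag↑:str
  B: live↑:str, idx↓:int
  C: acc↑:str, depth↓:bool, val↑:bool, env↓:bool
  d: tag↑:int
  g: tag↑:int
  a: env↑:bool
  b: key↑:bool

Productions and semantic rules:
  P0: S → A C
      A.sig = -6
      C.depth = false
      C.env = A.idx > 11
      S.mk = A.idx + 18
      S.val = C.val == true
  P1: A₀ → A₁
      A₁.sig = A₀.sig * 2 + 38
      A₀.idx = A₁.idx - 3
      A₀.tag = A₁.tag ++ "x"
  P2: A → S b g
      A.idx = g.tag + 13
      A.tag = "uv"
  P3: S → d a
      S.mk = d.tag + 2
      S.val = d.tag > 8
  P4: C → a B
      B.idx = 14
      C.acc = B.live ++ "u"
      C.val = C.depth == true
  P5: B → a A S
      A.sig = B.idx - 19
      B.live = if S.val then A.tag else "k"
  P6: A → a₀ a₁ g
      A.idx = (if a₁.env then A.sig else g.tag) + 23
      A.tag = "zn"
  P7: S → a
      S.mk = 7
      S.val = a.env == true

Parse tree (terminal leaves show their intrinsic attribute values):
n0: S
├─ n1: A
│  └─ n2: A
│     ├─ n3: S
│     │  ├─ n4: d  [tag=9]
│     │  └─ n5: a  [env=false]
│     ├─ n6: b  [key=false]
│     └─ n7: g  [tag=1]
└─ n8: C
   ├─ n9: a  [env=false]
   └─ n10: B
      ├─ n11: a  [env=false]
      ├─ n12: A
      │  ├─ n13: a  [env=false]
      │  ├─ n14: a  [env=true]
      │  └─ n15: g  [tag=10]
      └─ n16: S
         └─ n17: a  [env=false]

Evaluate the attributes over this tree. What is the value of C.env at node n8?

false

1. n1.sig = -6  [-6]
2. n2.sig = 26  [A₀.sig * 2 + 38]
3. n4.tag = 9  [terminal]
4. n5.env = false  [terminal]
5. n3.mk = 11  [d.tag + 2]
6. n3.val = true  [d.tag > 8]
7. n6.key = false  [terminal]
8. n7.tag = 1  [terminal]
9. n2.idx = 14  [g.tag + 13]
10. n2.tag = "uv"  ["uv"]
11. n1.idx = 11  [A₁.idx - 3]
12. n1.tag = "uvx"  [A₁.tag ++ "x"]
13. n8.depth = false  [false]
14. n8.env = false  [A.idx > 11]
15. n9.env = false  [terminal]
16. n10.idx = 14  [14]
17. n11.env = false  [terminal]
18. n12.sig = -5  [B.idx - 19]
19. n13.env = false  [terminal]
20. n14.env = true  [terminal]
21. n15.tag = 10  [terminal]
22. n12.idx = 18  [(if a₁.env then A.sig else g.tag) + 23]
23. n12.tag = "zn"  ["zn"]
24. n17.env = false  [terminal]
25. n16.mk = 7  [7]
26. n16.val = false  [a.env == true]
27. n10.live = "k"  [if S.val then A.tag else "k"]
28. n8.acc = "ku"  [B.live ++ "u"]
29. n8.val = false  [C.depth == true]
30. n0.mk = 29  [A.idx + 18]
31. n0.val = false  [C.val == true]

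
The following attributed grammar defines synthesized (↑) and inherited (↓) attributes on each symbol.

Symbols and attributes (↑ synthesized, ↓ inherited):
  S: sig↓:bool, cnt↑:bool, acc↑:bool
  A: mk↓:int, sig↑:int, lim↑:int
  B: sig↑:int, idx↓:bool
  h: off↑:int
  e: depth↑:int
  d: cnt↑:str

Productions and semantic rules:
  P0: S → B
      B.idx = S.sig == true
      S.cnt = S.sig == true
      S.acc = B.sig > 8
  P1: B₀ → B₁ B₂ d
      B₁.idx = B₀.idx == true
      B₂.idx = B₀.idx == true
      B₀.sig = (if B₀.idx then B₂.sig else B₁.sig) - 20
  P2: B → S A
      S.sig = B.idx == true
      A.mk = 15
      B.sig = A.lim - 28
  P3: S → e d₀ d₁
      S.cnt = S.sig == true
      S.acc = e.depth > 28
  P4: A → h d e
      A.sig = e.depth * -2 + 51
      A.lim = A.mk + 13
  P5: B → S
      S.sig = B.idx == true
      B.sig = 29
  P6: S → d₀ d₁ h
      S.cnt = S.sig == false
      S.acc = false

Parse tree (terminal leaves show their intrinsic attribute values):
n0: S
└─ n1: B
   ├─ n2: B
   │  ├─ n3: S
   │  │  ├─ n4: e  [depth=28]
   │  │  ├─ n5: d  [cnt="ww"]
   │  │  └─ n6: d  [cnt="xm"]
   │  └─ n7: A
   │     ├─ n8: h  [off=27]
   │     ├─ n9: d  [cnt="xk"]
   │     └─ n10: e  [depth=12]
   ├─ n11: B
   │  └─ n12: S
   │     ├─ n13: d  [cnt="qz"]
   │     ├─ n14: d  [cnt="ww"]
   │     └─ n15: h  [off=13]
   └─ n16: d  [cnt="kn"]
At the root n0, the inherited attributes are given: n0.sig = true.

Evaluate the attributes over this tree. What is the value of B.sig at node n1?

1. n0.sig = true  [given at root]
2. n1.idx = true  [S.sig == true]
3. n2.idx = true  [B₀.idx == true]
4. n3.sig = true  [B.idx == true]
5. n4.depth = 28  [terminal]
6. n5.cnt = "ww"  [terminal]
7. n6.cnt = "xm"  [terminal]
8. n3.cnt = true  [S.sig == true]
9. n3.acc = false  [e.depth > 28]
10. n7.mk = 15  [15]
11. n8.off = 27  [terminal]
12. n9.cnt = "xk"  [terminal]
13. n10.depth = 12  [terminal]
14. n7.sig = 27  [e.depth * -2 + 51]
15. n7.lim = 28  [A.mk + 13]
16. n2.sig = 0  [A.lim - 28]
17. n11.idx = true  [B₀.idx == true]
18. n12.sig = true  [B.idx == true]
19. n13.cnt = "qz"  [terminal]
20. n14.cnt = "ww"  [terminal]
21. n15.off = 13  [terminal]
22. n12.cnt = false  [S.sig == false]
23. n12.acc = false  [false]
24. n11.sig = 29  [29]
25. n16.cnt = "kn"  [terminal]
26. n1.sig = 9  [(if B₀.idx then B₂.sig else B₁.sig) - 20]
27. n0.cnt = true  [S.sig == true]
28. n0.acc = true  [B.sig > 8]

9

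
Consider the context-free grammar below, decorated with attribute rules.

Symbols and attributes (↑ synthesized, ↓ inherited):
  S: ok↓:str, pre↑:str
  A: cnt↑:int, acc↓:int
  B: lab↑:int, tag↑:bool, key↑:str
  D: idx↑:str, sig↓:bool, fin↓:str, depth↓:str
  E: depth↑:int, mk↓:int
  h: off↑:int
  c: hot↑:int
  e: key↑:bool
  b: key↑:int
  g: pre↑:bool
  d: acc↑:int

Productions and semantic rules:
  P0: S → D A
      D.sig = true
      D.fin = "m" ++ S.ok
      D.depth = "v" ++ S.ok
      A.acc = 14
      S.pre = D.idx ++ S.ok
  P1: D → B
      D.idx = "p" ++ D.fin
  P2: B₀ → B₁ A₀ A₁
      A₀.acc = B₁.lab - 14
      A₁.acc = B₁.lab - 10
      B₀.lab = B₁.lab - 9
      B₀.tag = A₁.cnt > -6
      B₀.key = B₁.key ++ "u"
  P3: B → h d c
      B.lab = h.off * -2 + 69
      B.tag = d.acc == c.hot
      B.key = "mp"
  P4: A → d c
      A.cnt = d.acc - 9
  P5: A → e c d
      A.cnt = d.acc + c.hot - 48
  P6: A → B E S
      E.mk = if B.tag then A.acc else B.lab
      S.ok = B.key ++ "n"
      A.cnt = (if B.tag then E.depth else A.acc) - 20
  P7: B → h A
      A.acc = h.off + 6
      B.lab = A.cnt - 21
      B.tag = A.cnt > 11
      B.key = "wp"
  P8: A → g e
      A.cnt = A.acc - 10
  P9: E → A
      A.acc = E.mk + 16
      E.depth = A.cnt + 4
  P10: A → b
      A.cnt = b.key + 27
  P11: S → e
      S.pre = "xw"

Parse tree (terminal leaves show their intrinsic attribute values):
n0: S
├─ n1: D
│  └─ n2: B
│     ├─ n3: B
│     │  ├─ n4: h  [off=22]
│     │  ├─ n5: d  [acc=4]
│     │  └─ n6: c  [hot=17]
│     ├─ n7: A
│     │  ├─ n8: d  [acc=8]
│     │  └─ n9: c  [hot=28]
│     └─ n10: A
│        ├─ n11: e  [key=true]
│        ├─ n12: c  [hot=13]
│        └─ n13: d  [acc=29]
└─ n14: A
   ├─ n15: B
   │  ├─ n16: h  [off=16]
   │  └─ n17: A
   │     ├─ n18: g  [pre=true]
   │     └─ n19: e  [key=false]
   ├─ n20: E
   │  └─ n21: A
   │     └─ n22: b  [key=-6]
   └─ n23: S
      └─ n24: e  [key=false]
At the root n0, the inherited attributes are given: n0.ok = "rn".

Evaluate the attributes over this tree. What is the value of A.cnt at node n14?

5

1. n0.ok = "rn"  [given at root]
2. n1.sig = true  [true]
3. n1.fin = "mrn"  ["m" ++ S.ok]
4. n1.depth = "vrn"  ["v" ++ S.ok]
5. n4.off = 22  [terminal]
6. n5.acc = 4  [terminal]
7. n6.hot = 17  [terminal]
8. n3.lab = 25  [h.off * -2 + 69]
9. n3.tag = false  [d.acc == c.hot]
10. n3.key = "mp"  ["mp"]
11. n7.acc = 11  [B₁.lab - 14]
12. n8.acc = 8  [terminal]
13. n9.hot = 28  [terminal]
14. n7.cnt = -1  [d.acc - 9]
15. n10.acc = 15  [B₁.lab - 10]
16. n11.key = true  [terminal]
17. n12.hot = 13  [terminal]
18. n13.acc = 29  [terminal]
19. n10.cnt = -6  [d.acc + c.hot - 48]
20. n2.lab = 16  [B₁.lab - 9]
21. n2.tag = false  [A₁.cnt > -6]
22. n2.key = "mpu"  [B₁.key ++ "u"]
23. n1.idx = "pmrn"  ["p" ++ D.fin]
24. n14.acc = 14  [14]
25. n16.off = 16  [terminal]
26. n17.acc = 22  [h.off + 6]
27. n18.pre = true  [terminal]
28. n19.key = false  [terminal]
29. n17.cnt = 12  [A.acc - 10]
30. n15.lab = -9  [A.cnt - 21]
31. n15.tag = true  [A.cnt > 11]
32. n15.key = "wp"  ["wp"]
33. n20.mk = 14  [if B.tag then A.acc else B.lab]
34. n21.acc = 30  [E.mk + 16]
35. n22.key = -6  [terminal]
36. n21.cnt = 21  [b.key + 27]
37. n20.depth = 25  [A.cnt + 4]
38. n23.ok = "wpn"  [B.key ++ "n"]
39. n24.key = false  [terminal]
40. n23.pre = "xw"  ["xw"]
41. n14.cnt = 5  [(if B.tag then E.depth else A.acc) - 20]
42. n0.pre = "pmrnrn"  [D.idx ++ S.ok]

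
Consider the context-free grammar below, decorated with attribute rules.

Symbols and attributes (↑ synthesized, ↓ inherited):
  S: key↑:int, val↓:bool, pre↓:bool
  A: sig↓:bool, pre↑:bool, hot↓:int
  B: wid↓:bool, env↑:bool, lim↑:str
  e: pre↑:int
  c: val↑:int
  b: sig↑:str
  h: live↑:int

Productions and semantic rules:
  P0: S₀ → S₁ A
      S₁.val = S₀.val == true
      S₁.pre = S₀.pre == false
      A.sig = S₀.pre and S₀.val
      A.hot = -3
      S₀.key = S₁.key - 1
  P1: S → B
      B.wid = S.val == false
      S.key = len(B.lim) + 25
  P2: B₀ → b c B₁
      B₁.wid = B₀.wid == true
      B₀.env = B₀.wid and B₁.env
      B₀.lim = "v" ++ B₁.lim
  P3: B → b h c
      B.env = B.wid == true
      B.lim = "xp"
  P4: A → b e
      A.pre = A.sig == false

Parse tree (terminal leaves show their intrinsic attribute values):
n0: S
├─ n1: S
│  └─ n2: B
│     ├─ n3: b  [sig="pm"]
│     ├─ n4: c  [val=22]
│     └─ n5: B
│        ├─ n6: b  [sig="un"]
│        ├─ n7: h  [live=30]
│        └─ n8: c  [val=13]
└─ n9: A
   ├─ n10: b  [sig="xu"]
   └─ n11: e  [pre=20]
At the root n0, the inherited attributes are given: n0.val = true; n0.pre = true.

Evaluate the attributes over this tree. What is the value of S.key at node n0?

27

1. n0.val = true  [given at root]
2. n0.pre = true  [given at root]
3. n1.val = true  [S₀.val == true]
4. n1.pre = false  [S₀.pre == false]
5. n2.wid = false  [S.val == false]
6. n3.sig = "pm"  [terminal]
7. n4.val = 22  [terminal]
8. n5.wid = false  [B₀.wid == true]
9. n6.sig = "un"  [terminal]
10. n7.live = 30  [terminal]
11. n8.val = 13  [terminal]
12. n5.env = false  [B.wid == true]
13. n5.lim = "xp"  ["xp"]
14. n2.env = false  [B₀.wid and B₁.env]
15. n2.lim = "vxp"  ["v" ++ B₁.lim]
16. n1.key = 28  [len(B.lim) + 25]
17. n9.sig = true  [S₀.pre and S₀.val]
18. n9.hot = -3  [-3]
19. n10.sig = "xu"  [terminal]
20. n11.pre = 20  [terminal]
21. n9.pre = false  [A.sig == false]
22. n0.key = 27  [S₁.key - 1]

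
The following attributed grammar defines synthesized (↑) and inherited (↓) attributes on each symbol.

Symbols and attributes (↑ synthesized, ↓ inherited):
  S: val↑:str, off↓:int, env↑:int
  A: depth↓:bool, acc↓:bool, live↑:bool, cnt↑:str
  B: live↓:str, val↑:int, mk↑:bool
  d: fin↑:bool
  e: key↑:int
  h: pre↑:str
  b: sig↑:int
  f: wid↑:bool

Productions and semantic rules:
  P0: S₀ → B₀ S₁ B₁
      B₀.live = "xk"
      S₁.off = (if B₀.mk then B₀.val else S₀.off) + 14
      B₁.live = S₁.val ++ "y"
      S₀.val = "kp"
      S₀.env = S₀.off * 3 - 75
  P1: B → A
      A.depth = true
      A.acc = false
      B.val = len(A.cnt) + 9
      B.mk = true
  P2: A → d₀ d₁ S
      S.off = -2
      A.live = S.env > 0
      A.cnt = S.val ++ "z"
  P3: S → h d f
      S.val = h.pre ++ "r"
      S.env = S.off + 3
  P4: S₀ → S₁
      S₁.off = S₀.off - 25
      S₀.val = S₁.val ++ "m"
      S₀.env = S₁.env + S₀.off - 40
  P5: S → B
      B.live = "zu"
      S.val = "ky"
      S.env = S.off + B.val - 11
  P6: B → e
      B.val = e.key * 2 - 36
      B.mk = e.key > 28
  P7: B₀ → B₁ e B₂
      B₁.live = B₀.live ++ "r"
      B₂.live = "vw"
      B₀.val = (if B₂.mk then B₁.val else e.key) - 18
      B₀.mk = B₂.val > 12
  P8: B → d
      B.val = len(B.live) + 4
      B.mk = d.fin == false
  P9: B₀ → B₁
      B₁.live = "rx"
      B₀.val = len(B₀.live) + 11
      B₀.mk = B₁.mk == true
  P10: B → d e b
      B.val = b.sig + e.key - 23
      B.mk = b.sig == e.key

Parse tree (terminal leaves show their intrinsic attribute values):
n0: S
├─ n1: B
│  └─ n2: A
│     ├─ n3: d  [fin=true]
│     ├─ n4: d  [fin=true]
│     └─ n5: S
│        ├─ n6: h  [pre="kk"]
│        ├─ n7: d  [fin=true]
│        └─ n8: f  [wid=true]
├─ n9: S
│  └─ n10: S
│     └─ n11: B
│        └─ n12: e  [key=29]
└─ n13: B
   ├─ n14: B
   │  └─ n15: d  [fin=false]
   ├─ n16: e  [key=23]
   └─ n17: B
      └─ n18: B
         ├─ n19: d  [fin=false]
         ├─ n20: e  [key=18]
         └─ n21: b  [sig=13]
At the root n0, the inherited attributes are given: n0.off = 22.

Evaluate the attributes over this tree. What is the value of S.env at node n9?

1. n0.off = 22  [given at root]
2. n1.live = "xk"  ["xk"]
3. n2.depth = true  [true]
4. n2.acc = false  [false]
5. n3.fin = true  [terminal]
6. n4.fin = true  [terminal]
7. n5.off = -2  [-2]
8. n6.pre = "kk"  [terminal]
9. n7.fin = true  [terminal]
10. n8.wid = true  [terminal]
11. n5.val = "kkr"  [h.pre ++ "r"]
12. n5.env = 1  [S.off + 3]
13. n2.live = true  [S.env > 0]
14. n2.cnt = "kkrz"  [S.val ++ "z"]
15. n1.val = 13  [len(A.cnt) + 9]
16. n1.mk = true  [true]
17. n9.off = 27  [(if B₀.mk then B₀.val else S₀.off) + 14]
18. n10.off = 2  [S₀.off - 25]
19. n11.live = "zu"  ["zu"]
20. n12.key = 29  [terminal]
21. n11.val = 22  [e.key * 2 - 36]
22. n11.mk = true  [e.key > 28]
23. n10.val = "ky"  ["ky"]
24. n10.env = 13  [S.off + B.val - 11]
25. n9.val = "kym"  [S₁.val ++ "m"]
26. n9.env = 0  [S₁.env + S₀.off - 40]
27. n13.live = "kymy"  [S₁.val ++ "y"]
28. n14.live = "kymyr"  [B₀.live ++ "r"]
29. n15.fin = false  [terminal]
30. n14.val = 9  [len(B.live) + 4]
31. n14.mk = true  [d.fin == false]
32. n16.key = 23  [terminal]
33. n17.live = "vw"  ["vw"]
34. n18.live = "rx"  ["rx"]
35. n19.fin = false  [terminal]
36. n20.key = 18  [terminal]
37. n21.sig = 13  [terminal]
38. n18.val = 8  [b.sig + e.key - 23]
39. n18.mk = false  [b.sig == e.key]
40. n17.val = 13  [len(B₀.live) + 11]
41. n17.mk = false  [B₁.mk == true]
42. n13.val = 5  [(if B₂.mk then B₁.val else e.key) - 18]
43. n13.mk = true  [B₂.val > 12]
44. n0.val = "kp"  ["kp"]
45. n0.env = -9  [S₀.off * 3 - 75]

0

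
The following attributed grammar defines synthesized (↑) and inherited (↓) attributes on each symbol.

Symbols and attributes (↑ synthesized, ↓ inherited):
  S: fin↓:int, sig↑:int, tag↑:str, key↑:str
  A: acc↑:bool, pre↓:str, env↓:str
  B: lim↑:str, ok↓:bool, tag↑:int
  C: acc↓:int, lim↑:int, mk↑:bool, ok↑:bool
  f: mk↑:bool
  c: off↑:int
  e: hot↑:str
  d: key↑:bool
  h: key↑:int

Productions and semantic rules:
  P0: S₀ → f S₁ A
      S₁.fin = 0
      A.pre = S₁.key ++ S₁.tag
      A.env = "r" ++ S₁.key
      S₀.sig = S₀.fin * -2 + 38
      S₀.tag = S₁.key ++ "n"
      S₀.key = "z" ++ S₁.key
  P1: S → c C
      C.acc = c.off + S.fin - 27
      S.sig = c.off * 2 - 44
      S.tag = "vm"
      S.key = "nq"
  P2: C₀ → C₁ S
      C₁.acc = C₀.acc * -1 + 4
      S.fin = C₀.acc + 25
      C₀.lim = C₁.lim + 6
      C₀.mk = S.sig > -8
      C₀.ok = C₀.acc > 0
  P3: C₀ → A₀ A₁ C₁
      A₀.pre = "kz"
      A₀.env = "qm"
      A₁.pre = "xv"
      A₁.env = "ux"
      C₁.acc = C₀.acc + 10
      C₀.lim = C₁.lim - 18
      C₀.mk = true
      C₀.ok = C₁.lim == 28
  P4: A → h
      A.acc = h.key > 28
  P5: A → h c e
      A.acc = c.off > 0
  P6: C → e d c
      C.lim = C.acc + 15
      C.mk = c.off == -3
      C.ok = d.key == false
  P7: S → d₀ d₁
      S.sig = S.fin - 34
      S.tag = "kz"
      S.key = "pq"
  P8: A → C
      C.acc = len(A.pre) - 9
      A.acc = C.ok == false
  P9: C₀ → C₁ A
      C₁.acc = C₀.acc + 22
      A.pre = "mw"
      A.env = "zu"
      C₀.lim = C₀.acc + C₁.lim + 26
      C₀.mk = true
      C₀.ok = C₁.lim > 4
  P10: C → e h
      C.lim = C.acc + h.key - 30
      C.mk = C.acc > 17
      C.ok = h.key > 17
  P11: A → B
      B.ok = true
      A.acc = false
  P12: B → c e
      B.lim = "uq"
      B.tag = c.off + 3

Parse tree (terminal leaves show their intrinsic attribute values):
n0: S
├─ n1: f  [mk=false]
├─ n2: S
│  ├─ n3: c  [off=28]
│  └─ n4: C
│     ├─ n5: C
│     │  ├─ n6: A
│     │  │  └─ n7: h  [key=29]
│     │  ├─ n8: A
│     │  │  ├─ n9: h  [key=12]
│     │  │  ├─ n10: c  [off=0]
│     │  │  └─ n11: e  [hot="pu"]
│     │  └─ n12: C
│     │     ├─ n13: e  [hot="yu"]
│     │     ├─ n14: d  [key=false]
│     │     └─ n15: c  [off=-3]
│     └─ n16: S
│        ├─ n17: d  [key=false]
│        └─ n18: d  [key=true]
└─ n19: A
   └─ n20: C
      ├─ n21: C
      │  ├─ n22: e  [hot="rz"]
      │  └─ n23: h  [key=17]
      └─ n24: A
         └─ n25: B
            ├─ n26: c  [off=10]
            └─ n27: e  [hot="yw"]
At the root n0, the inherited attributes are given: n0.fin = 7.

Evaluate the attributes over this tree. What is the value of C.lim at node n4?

16

1. n0.fin = 7  [given at root]
2. n1.mk = false  [terminal]
3. n2.fin = 0  [0]
4. n3.off = 28  [terminal]
5. n4.acc = 1  [c.off + S.fin - 27]
6. n5.acc = 3  [C₀.acc * -1 + 4]
7. n6.pre = "kz"  ["kz"]
8. n6.env = "qm"  ["qm"]
9. n7.key = 29  [terminal]
10. n6.acc = true  [h.key > 28]
11. n8.pre = "xv"  ["xv"]
12. n8.env = "ux"  ["ux"]
13. n9.key = 12  [terminal]
14. n10.off = 0  [terminal]
15. n11.hot = "pu"  [terminal]
16. n8.acc = false  [c.off > 0]
17. n12.acc = 13  [C₀.acc + 10]
18. n13.hot = "yu"  [terminal]
19. n14.key = false  [terminal]
20. n15.off = -3  [terminal]
21. n12.lim = 28  [C.acc + 15]
22. n12.mk = true  [c.off == -3]
23. n12.ok = true  [d.key == false]
24. n5.lim = 10  [C₁.lim - 18]
25. n5.mk = true  [true]
26. n5.ok = true  [C₁.lim == 28]
27. n16.fin = 26  [C₀.acc + 25]
28. n17.key = false  [terminal]
29. n18.key = true  [terminal]
30. n16.sig = -8  [S.fin - 34]
31. n16.tag = "kz"  ["kz"]
32. n16.key = "pq"  ["pq"]
33. n4.lim = 16  [C₁.lim + 6]
34. n4.mk = false  [S.sig > -8]
35. n4.ok = true  [C₀.acc > 0]
36. n2.sig = 12  [c.off * 2 - 44]
37. n2.tag = "vm"  ["vm"]
38. n2.key = "nq"  ["nq"]
39. n19.pre = "nqvm"  [S₁.key ++ S₁.tag]
40. n19.env = "rnq"  ["r" ++ S₁.key]
41. n20.acc = -5  [len(A.pre) - 9]
42. n21.acc = 17  [C₀.acc + 22]
43. n22.hot = "rz"  [terminal]
44. n23.key = 17  [terminal]
45. n21.lim = 4  [C.acc + h.key - 30]
46. n21.mk = false  [C.acc > 17]
47. n21.ok = false  [h.key > 17]
48. n24.pre = "mw"  ["mw"]
49. n24.env = "zu"  ["zu"]
50. n25.ok = true  [true]
51. n26.off = 10  [terminal]
52. n27.hot = "yw"  [terminal]
53. n25.lim = "uq"  ["uq"]
54. n25.tag = 13  [c.off + 3]
55. n24.acc = false  [false]
56. n20.lim = 25  [C₀.acc + C₁.lim + 26]
57. n20.mk = true  [true]
58. n20.ok = false  [C₁.lim > 4]
59. n19.acc = true  [C.ok == false]
60. n0.sig = 24  [S₀.fin * -2 + 38]
61. n0.tag = "nqn"  [S₁.key ++ "n"]
62. n0.key = "znq"  ["z" ++ S₁.key]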